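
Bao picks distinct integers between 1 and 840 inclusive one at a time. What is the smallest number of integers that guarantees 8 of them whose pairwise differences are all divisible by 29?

Integers whose pairwise differences are multiples of 29 are exactly those sharing a remainder mod 29. By the pigeonhole principle, the 29 residue classes mod 29 are the pigeonholes.
With 203 integers one could put 7 in each residue class and have no class reach 8.
The 204th integer pushes some class to 8, so 29·7 + 1 = 204.

204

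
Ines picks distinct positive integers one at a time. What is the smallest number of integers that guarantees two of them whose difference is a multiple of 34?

Integers whose pairwise differences are multiples of 34 are exactly those sharing a remainder mod 34. The 34 residue classes mod 34 are the pigeonholes.
With 34 integers one could put 1 in each residue class and have no class reach 2.
The 35th integer pushes some class to 2, so 34·1 + 1 = 35.

35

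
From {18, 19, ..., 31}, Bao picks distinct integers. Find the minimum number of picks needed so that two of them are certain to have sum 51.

9

Group the elements by complementary pair {x, 51−x}: {20,31}, {21,30}, {22,29}, …, giving 6 two-element pairs and 2 integers whose partner 51−x falls outside [18,31].
Treating each of those 8 groups as a pigeonhole, one can pick one integer per group — 8 integers — with no two summing to 51.
The 9th integer lands in an occupied pair, forcing a sum of 51.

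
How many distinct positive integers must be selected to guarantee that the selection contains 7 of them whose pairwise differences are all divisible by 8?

49

Integers whose pairwise differences are multiples of 8 are exactly those sharing a remainder mod 8. Pigeonhole: the 8 residue classes mod 8 are the pigeonholes.
With 48 integers one could put 6 in each residue class and have no class reach 7.
The 49th integer pushes some class to 7, so 8·6 + 1 = 49.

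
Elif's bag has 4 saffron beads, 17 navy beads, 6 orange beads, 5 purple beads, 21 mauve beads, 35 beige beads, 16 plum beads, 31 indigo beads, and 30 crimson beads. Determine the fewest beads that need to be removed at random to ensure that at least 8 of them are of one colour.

Pigeonhole: the 9 colours are the holes; the beads drawn are the pigeons.
To avoid 8 of any one colour, the worst case takes at most 7 of each colour, or every bead of a colour that has fewer than 7.
That gives 4 + 7 + 6 + 5 + 7 + 7 + 7 + 7 + 7 = 57 beads with no colour reaching 8.
The next bead forces some colour to 8, so 57 + 1 = 58.

58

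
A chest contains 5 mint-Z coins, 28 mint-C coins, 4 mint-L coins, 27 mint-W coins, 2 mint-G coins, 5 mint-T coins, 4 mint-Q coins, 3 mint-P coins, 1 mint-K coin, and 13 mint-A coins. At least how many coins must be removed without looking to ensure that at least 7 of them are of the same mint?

43

An adversary could hand out at most 6 coins per mint (7 mints run out sooner): 5 + 6 + 4 + 6 + 2 + 5 + 4 + 3 + 1 + 6 = 42 coins and still no mint has 7.
By pigeonhole, one more coin lands in a mint already at 6, so 43 draws are enough and 42 are not.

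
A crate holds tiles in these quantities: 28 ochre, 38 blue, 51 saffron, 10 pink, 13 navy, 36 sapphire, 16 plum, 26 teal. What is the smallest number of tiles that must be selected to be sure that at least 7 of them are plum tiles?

209

In the worst case for collecting plum tiles, every non-plum tile comes out first.
There are 28 + 38 + 51 + 10 + 13 + 36 + 26 = 202 non-plum tiles altogether.
After those, each further tile must be plum, so 202 + 7 = 209 draws guarantee 7 plum tiles.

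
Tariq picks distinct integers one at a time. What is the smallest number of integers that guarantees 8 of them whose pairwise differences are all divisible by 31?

218

Integers whose pairwise differences are multiples of 31 are exactly those sharing a remainder mod 31. The 31 residue classes mod 31 are the pigeonholes.
With 217 integers one could put 7 in each residue class and have no class reach 8.
The 218th integer pushes some class to 8, so 31·7 + 1 = 218.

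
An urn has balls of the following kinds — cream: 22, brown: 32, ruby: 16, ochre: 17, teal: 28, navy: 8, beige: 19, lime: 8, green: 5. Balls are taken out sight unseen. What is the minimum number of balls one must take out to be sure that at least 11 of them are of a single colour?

82

Pigeonhole: put each drawn ball into a box by colour. The largest draw with every box below 11 takes min(count, 10) from each colour; colours with fewer than 10 contribute all they have.
Σ min(cᵢ, 10) = 10 + 10 + 10 + 10 + 10 + 8 + 10 + 8 + 5 = 81.
Draw number 81 + 1 = 82 must push one box to 11.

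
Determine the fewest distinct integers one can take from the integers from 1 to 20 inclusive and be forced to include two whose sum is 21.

Two chosen integers sum to 21 exactly when both halves of some pair {x, 21−x} with 1 ≤ x ≤ 21−x ≤ 20 are chosen — 10 such pairs.
Every element belongs to one of those pairs, so the worst case picks one from each: 10 integers.
Pigeonhole: the 11th integer has to be the second member of some pair, so 10 + 1 = 11.

11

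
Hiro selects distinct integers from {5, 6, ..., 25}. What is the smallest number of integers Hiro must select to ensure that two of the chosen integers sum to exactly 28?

Group the elements by complementary pair {x, 28−x}: {5,23}, {6,22}, {7,21}, …, giving 9 two-element pairs; the single value 14 (it cannot pair with itself since the integers are distinct); and 2 integers whose partner 28−x falls outside [5,25].
Treating each of those 12 groups as a pigeonhole, one can pick one integer per group — 12 integers — with no two summing to 28.
The 13th integer lands in an occupied pair, forcing a sum of 28.

13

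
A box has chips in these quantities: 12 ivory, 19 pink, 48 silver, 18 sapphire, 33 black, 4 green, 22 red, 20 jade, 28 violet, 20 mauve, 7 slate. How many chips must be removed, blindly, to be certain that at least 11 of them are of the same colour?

An adversary could hand out at most 10 chips per colour (green, slate run out sooner): 10 + 10 + 10 + 10 + 10 + 4 + 10 + 10 + 10 + 10 + 7 = 101 chips and still no colour has 11.
Pigeonhole: one more chip lands in a colour already at 10, so 102 draws are enough and 101 are not.

102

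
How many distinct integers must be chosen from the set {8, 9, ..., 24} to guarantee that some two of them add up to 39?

13

A set avoiding the sum 39 can contain at most one of each pair {x, 39−x}, plus the 7 elements whose complement lies outside the range.
The integers 8, …, 19 (12 of them) are such a set: any two sum to at least 8+9 = 17 and at most 18+19 = 37 < 39.
By pigeonhole, any 13th integer completes one of the 5 pairs, so 13 choices force a sum of 39.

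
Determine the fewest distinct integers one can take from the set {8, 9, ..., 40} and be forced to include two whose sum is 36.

24

Group the elements by complementary pair {x, 36−x}: {8,28}, {9,27}, {10,26}, …, giving 10 two-element pairs, the single value 18 (it cannot pair with itself since the integers are distinct), and 12 integers whose partner 36−x falls outside [8,40].
Treating each of those 23 groups as a pigeonhole, one can pick one integer per group — 23 integers — with no two summing to 36.
The 24th integer lands in an occupied pair, forcing a sum of 36.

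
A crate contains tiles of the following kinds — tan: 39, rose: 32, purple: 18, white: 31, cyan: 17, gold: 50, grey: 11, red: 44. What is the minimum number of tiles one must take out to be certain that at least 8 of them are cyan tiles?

In the worst case for collecting cyan tiles, every non-cyan tile comes out first.
There are 39 + 32 + 18 + 31 + 50 + 11 + 44 = 225 non-cyan tiles altogether.
After those, each further tile must be cyan, so 225 + 8 = 233 draws guarantee 8 cyan tiles.

233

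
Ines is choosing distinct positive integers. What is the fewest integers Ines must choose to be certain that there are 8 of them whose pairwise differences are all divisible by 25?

Integers whose pairwise differences are multiples of 25 are exactly those sharing a remainder mod 25. The 25 residue classes mod 25 are the pigeonholes.
With 175 integers one could put 7 in each residue class and have no class reach 8.
The 176th integer pushes some class to 8, so 25·7 + 1 = 176.

176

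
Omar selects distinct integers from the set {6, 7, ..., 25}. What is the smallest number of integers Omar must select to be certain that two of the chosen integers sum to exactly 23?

15

A set avoiding the sum 23 can contain at most one of each pair {x, 23−x}, plus the 8 elements whose complement lies outside the range.
The integers 12, …, 25 (14 of them) are such a set: any two sum to at least 12+13 = 25 > 23.
Pigeonhole: any 15th integer completes one of the 6 pairs, so 15 choices force a sum of 23.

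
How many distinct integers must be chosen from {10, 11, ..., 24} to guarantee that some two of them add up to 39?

11

A set avoiding the sum 39 can contain at most one of each pair {x, 39−x}, plus the 5 elements whose complement lies outside the range.
The integers 10, …, 19 (10 of them) are such a set: any two sum to at least 10+11 = 21 and at most 18+19 = 37 < 39.
By the pigeonhole principle, any 11th integer completes one of the 5 pairs, so 11 choices force a sum of 39.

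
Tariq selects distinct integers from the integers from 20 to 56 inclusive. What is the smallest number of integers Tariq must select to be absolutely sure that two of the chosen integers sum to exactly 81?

22

Two chosen integers sum to 81 exactly when both halves of some pair {x, 81−x} with 25 ≤ x ≤ 81−x ≤ 56 are chosen — 16 such pairs.
The remaining 5 elements (those with no distinct partner in range) can never complete a 81-sum, so the worst case takes all of them and one from each pair: 5 + 16 = 21.
Pigeonhole: the 22nd integer has to be the second member of some pair, so 21 + 1 = 22.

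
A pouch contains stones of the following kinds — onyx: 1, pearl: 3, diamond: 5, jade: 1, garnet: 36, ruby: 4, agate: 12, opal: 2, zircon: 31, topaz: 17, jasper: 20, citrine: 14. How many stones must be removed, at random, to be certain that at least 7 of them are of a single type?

53

An adversary could hand out at most 6 stones per type (6 types run out sooner): 1 + 3 + 5 + 1 + 6 + 4 + 6 + 2 + 6 + 6 + 6 + 6 = 52 stones and still no type has 7.
One more stone lands in a type already at 6, so 53 draws are enough and 52 are not.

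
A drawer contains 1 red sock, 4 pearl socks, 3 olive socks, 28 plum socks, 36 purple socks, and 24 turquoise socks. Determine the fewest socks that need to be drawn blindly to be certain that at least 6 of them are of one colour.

An adversary could hand out at most 5 socks per colour (red, pearl, olive run out sooner): 1 + 4 + 3 + 5 + 5 + 5 = 23 socks and still no colour has 6.
By pigeonhole, one more sock lands in a colour already at 5, so 24 draws are enough and 23 are not.

24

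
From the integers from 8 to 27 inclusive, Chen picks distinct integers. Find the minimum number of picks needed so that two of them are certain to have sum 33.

Two chosen integers sum to 33 exactly when both halves of some pair {x, 33−x} with 8 ≤ x ≤ 33−x ≤ 25 are chosen — 9 such pairs.
The remaining 2 elements (those with no distinct partner in range) can never complete a 33-sum, so the worst case takes all of them and one from each pair: 2 + 9 = 11.
The 12th integer has to be the second member of some pair, so 11 + 1 = 12.

12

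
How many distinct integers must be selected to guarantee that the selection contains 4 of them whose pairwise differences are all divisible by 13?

40

Integers whose pairwise differences are multiples of 13 are exactly those sharing a remainder mod 13. The 13 residue classes mod 13 are the pigeonholes.
With 39 integers one could put 3 in each residue class and have no class reach 4.
The 40th integer pushes some class to 4, so 13·3 + 1 = 40.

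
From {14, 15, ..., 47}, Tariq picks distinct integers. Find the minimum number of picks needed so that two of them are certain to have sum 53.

22

Two chosen integers sum to 53 exactly when both halves of some pair {x, 53−x} with 14 ≤ x ≤ 53−x ≤ 39 are chosen — 13 such pairs.
The remaining 8 elements (those with no distinct partner in range) can never complete a 53-sum, so the worst case takes all of them and one from each pair: 8 + 13 = 21.
By the pigeonhole principle, the 22nd integer has to be the second member of some pair, so 21 + 1 = 22.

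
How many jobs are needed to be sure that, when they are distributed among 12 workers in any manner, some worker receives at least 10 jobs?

With 108 jobs one could put exactly 9 in each of the 12 workers, and no worker would reach 10.
Pigeonhole: one more job must land in a worker that already has 9, giving it 10.
So 12 × 9 + 1 = 109 jobs are required.

109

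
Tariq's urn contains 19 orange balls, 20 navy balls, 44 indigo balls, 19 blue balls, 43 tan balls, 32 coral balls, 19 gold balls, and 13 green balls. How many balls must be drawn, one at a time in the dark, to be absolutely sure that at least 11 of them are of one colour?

An adversary could hand out at most 10 balls per colour: 10 + 10 + 10 + 10 + 10 + 10 + 10 + 10 = 80 balls and still no colour has 11.
One more ball lands in a colour already at 10, so 81 draws are enough and 80 are not.

81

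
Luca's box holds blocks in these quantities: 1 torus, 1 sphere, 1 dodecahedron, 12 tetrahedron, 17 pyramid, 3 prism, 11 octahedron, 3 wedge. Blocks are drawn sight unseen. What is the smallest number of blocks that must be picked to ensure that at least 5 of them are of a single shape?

22

Pigeonhole: the 8 shapes are the holes; the blocks drawn are the pigeons.
To avoid 5 of any one shape, the worst case takes at most 4 of each shape, or every block of a shape that has fewer than 4.
That gives 1 + 1 + 1 + 4 + 4 + 3 + 4 + 3 = 21 blocks with no shape reaching 5.
The next block forces some shape to 5, so 21 + 1 = 22.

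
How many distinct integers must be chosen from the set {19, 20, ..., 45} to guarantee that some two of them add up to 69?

17

A set avoiding the sum 69 can contain at most one of each pair {x, 69−x}, plus the 5 elements whose complement lies outside the range.
The integers 19, …, 34 (16 of them) are such a set: any two sum to at least 19+20 = 39 and at most 33+34 = 67 < 69.
Pigeonhole: any 17th integer completes one of the 11 pairs, so 17 choices force a sum of 69.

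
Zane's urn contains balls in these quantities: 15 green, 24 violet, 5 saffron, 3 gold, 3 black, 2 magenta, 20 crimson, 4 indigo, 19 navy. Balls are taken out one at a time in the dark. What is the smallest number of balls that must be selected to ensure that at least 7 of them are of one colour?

42

An adversary could hand out at most 6 balls per colour (5 colours run out sooner): 6 + 6 + 5 + 3 + 3 + 2 + 6 + 4 + 6 = 41 balls and still no colour has 7.
Pigeonhole: one more ball lands in a colour already at 6, so 42 draws are enough and 41 are not.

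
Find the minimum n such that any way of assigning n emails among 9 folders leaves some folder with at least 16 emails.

With 135 emails one could put exactly 15 in each of the 9 folders, and no folder would reach 16.
One more email must land in a folder that already has 15, giving it 16.
So 9 × 15 + 1 = 136 emails are required.

136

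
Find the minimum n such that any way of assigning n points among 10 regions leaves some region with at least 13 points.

121

With 120 points one could put exactly 12 in each of the 10 regions, and no region would reach 13.
By pigeonhole, one more point must land in a region that already has 12, giving it 13.
So 10 × 12 + 1 = 121 points are required.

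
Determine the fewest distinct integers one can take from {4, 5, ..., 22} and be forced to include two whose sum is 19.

14

Two chosen integers sum to 19 exactly when both halves of some pair {x, 19−x} with 4 ≤ x ≤ 19−x ≤ 15 are chosen — 6 such pairs.
The remaining 7 elements (those with no distinct partner in range) can never complete a 19-sum, so the worst case takes all of them and one from each pair: 7 + 6 = 13.
The 14th integer has to be the second member of some pair, so 13 + 1 = 14.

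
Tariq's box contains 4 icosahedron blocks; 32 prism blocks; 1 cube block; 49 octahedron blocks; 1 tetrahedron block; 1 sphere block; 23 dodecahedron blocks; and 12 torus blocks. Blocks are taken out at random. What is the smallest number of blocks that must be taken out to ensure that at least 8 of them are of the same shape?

Pigeonhole: the 8 shapes are the holes; the blocks drawn are the pigeons.
To avoid 8 of any one shape, the worst case takes at most 7 of each shape, or every block of a shape that has fewer than 7.
That gives 4 + 7 + 1 + 7 + 1 + 1 + 7 + 7 = 35 blocks with no shape reaching 8.
The next block forces some shape to 8, so 35 + 1 = 36.

36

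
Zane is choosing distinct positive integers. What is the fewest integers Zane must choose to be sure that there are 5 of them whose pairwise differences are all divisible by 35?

Integers whose pairwise differences are multiples of 35 are exactly those sharing a remainder mod 35. The 35 residue classes mod 35 are the pigeonholes.
With 140 integers one could put 4 in each residue class and have no class reach 5.
The 141st integer pushes some class to 5, so 35·4 + 1 = 141.

141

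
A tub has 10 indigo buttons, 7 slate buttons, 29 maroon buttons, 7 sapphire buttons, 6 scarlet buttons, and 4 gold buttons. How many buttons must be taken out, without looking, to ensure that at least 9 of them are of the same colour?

An adversary could hand out at most 8 buttons per colour (4 colours run out sooner): 8 + 7 + 8 + 7 + 6 + 4 = 40 buttons and still no colour has 9.
By the pigeonhole principle, one more button lands in a colour already at 8, so 41 draws are enough and 40 are not.

41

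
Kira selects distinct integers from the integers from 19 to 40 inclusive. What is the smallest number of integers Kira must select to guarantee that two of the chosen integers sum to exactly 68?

17

A set avoiding the sum 68 can contain at most one of each pair {x, 68−x}, plus the 10 elements whose complement lies outside the range or equal to its own complement.
The integers 19, …, 34 (16 of them) are such a set: any two sum to at least 19+20 = 39 and at most 33+34 = 67 < 68.
Any 17th integer completes one of the 6 pairs, so 17 choices force a sum of 68.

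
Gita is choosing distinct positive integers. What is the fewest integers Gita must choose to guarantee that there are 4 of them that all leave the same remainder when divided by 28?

85

The 28 residue classes mod 28 are the pigeonholes.
With 84 integers one could put 3 in each residue class and have no class reach 4.
The 85th integer pushes some class to 4, so 28·3 + 1 = 85.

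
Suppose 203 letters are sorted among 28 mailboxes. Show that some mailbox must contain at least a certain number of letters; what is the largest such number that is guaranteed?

8

The 28 mailboxes are the holes and the 203 letters are the pigeons.
If every mailbox held at most 7 letters, the total would be at most 28 × 7 = 196, which is less than 203.
So some mailbox holds at least ⌈203/28⌉ = 8 letters.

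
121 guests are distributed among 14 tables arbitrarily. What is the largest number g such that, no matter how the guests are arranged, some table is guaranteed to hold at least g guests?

The 14 tables are the holes and the 121 guests are the pigeons.
If every table held at most 8 guests, the total would be at most 14 × 8 = 112, which is less than 121.
So some table holds at least ⌈121/14⌉ = 9 guests.

9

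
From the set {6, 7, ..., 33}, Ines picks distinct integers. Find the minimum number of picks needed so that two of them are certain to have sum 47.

19

Two chosen integers sum to 47 exactly when both halves of some pair {x, 47−x} with 14 ≤ x ≤ 47−x ≤ 33 are chosen — 10 such pairs.
The remaining 8 elements (those with no distinct partner in range) can never complete a 47-sum, so the worst case takes all of them and one from each pair: 8 + 10 = 18.
Pigeonhole: the 19th integer has to be the second member of some pair, so 18 + 1 = 19.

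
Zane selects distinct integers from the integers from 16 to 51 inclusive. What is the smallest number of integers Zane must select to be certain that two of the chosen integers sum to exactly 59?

23

Two chosen integers sum to 59 exactly when both halves of some pair {x, 59−x} with 16 ≤ x ≤ 59−x ≤ 43 are chosen — 14 such pairs.
The remaining 8 elements (those with no distinct partner in range) can never complete a 59-sum, so the worst case takes all of them and one from each pair: 8 + 14 = 22.
By pigeonhole, the 23rd integer has to be the second member of some pair, so 22 + 1 = 23.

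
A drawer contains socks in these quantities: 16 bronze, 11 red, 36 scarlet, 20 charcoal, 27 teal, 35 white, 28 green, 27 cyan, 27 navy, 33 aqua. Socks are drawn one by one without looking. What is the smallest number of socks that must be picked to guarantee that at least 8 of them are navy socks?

In the worst case for collecting navy socks, every non-navy sock comes out first.
There are 16 + 11 + 36 + 20 + 27 + 35 + 28 + 27 + 33 = 233 non-navy socks altogether.
After those, each further sock must be navy, so 233 + 8 = 241 draws guarantee 8 navy socks.

241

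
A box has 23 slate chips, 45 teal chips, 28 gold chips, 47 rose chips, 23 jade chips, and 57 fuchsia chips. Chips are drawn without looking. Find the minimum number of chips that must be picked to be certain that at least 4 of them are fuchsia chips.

In the worst case for collecting fuchsia chips, every non-fuchsia chip comes out first.
There are 23 + 45 + 28 + 47 + 23 = 166 non-fuchsia chips altogether.
After those, each further chip must be fuchsia, so 166 + 4 = 170 draws guarantee 4 fuchsia chips.

170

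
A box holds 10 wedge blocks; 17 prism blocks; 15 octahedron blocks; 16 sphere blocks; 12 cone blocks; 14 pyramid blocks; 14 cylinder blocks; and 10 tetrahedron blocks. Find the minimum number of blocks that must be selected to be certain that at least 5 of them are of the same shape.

33

Put each drawn block into a box by shape. The largest draw with every box below 5 takes min(count, 4) from each shape.
Σ min(cᵢ, 4) = 4 + 4 + 4 + 4 + 4 + 4 + 4 + 4 = 32.
Draw number 32 + 1 = 33 must push one box to 5.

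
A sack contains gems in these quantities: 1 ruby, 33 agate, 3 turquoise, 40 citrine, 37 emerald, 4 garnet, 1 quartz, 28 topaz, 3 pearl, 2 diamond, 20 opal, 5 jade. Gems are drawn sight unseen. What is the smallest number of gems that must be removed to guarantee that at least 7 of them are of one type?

An adversary could hand out at most 6 gems per type (7 types run out sooner): 1 + 6 + 3 + 6 + 6 + 4 + 1 + 6 + 3 + 2 + 6 + 5 = 49 gems and still no type has 7.
By the pigeonhole principle, one more gem lands in a type already at 6, so 50 draws are enough and 49 are not.

50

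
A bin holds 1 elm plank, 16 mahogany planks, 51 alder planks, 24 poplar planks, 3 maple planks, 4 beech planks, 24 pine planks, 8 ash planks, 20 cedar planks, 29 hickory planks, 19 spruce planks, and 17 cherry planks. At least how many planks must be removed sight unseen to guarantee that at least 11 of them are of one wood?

An adversary could hand out at most 10 planks per wood (4 woods run out sooner): 1 + 10 + 10 + 10 + 3 + 4 + 10 + 8 + 10 + 10 + 10 + 10 = 96 planks and still no wood has 11.
By pigeonhole, one more plank lands in a wood already at 10, so 97 draws are enough and 96 are not.

97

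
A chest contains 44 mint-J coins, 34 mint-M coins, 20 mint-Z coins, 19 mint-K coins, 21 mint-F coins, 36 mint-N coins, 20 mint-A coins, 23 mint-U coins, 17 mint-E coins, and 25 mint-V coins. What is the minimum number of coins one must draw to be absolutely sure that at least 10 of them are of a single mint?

The 10 mints are the holes; the coins drawn are the pigeons.
To avoid 10 of any one mint, the worst case takes at most 9 of each mint.
That gives 9 + 9 + 9 + 9 + 9 + 9 + 9 + 9 + 9 + 9 = 90 coins with no mint reaching 10.
The next coin forces some mint to 10, so 90 + 1 = 91.

91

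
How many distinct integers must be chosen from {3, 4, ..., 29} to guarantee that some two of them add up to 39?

Group the elements by complementary pair {x, 39−x}: {10,29}, {11,28}, {12,27}, …, giving 10 two-element pairs and 7 integers whose partner 39−x falls outside [3,29].
Treating each of those 17 groups as a pigeonhole, one can pick one integer per group — 17 integers — with no two summing to 39.
The 18th integer lands in an occupied pair, forcing a sum of 39.

18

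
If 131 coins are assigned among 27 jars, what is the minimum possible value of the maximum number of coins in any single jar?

The 27 jars are the holes and the 131 coins are the pigeons.
If every jar held at most 4 coins, the total would be at most 27 × 4 = 108, which is less than 131.
So some jar holds at least ⌈131/27⌉ = 5 coins.

5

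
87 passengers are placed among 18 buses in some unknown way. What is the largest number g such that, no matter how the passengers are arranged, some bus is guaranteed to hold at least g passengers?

5

The 18 buses are the holes and the 87 passengers are the pigeons.
If every bus held at most 4 passengers, the total would be at most 18 × 4 = 72, which is less than 87.
So some bus holds at least ⌈87/18⌉ = 5 passengers.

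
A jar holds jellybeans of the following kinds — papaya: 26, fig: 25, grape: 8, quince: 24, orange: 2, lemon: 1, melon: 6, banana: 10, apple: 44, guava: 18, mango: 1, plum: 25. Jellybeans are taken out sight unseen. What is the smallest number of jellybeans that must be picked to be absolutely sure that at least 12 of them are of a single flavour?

An adversary could hand out at most 11 jellybeans per flavour (6 flavours run out sooner): 11 + 11 + 8 + 11 + 2 + 1 + 6 + 10 + 11 + 11 + 1 + 11 = 94 jellybeans and still no flavour has 12.
By the pigeonhole principle, one more jellybean lands in a flavour already at 11, so 95 draws are enough and 94 are not.

95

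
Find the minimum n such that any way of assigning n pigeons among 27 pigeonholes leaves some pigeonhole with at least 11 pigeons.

With 270 pigeons one could put exactly 10 in each of the 27 pigeonholes, and no pigeonhole would reach 11.
By the pigeonhole principle, one more pigeon must land in a pigeonhole that already has 10, giving it 11.
So 27 × 10 + 1 = 271 pigeons are required.

271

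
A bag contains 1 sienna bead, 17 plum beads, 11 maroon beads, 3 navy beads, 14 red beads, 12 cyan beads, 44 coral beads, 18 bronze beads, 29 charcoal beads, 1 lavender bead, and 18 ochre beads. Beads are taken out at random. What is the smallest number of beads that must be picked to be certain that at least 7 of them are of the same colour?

An adversary could hand out at most 6 beads per colour (sienna, navy, lavender run out sooner): 1 + 6 + 6 + 3 + 6 + 6 + 6 + 6 + 6 + 1 + 6 = 53 beads and still no colour has 7.
One more bead lands in a colour already at 6, so 54 draws are enough and 53 are not.

54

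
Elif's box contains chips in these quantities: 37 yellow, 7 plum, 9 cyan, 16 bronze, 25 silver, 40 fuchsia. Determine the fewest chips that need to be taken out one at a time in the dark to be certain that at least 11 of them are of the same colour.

57

The 6 colours are the holes; the chips drawn are the pigeons.
To avoid 11 of any one colour, the worst case takes at most 10 of each colour, or every chip of a colour that has fewer than 10.
That gives 10 + 7 + 9 + 10 + 10 + 10 = 56 chips with no colour reaching 11.
The next chip forces some colour to 11, so 56 + 1 = 57.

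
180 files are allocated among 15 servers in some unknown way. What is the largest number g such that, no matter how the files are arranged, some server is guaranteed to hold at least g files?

12

By the pigeonhole principle, the 15 servers are the holes and the 180 files are the pigeons.
If every server held at most 11 files, the total would be at most 15 × 11 = 165, which is less than 180.
So some server holds at least ⌈180/15⌉ = 12 files.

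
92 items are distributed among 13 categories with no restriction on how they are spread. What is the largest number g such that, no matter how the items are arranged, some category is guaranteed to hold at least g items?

8

By pigeonhole, the 13 categories are the holes and the 92 items are the pigeons.
If every category held at most 7 items, the total would be at most 13 × 7 = 91, which is less than 92.
So some category holds at least ⌈92/13⌉ = 8 items.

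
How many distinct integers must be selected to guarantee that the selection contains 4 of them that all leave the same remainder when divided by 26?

The 26 residue classes mod 26 are the pigeonholes.
With 78 integers one could put 3 in each residue class and have no class reach 4.
The 79th integer pushes some class to 4, so 26·3 + 1 = 79.

79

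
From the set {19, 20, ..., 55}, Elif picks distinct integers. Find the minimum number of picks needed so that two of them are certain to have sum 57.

28

A set avoiding the sum 57 can contain at most one of each pair {x, 57−x}, plus the 17 elements whose complement lies outside the range.
The integers 29, …, 55 (27 of them) are such a set: any two sum to at least 29+30 = 59 > 57.
By the pigeonhole principle, any 28th integer completes one of the 10 pairs, so 28 choices force a sum of 57.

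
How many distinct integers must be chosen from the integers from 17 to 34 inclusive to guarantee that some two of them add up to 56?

A set avoiding the sum 56 can contain at most one of each pair {x, 56−x}, plus the 6 elements whose complement lies outside the range or equal to its own complement.
The integers 17, …, 28 (12 of them) are such a set: any two sum to at least 17+18 = 35 and at most 27+28 = 55 < 56.
Pigeonhole: any 13th integer completes one of the 6 pairs, so 13 choices force a sum of 56.

13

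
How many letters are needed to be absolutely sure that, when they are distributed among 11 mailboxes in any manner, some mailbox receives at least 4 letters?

34

With 33 letters one could put exactly 3 in each of the 11 mailboxes, and no mailbox would reach 4.
Pigeonhole: one more letter must land in a mailbox that already has 3, giving it 4.
So 11 × 3 + 1 = 34 letters are required.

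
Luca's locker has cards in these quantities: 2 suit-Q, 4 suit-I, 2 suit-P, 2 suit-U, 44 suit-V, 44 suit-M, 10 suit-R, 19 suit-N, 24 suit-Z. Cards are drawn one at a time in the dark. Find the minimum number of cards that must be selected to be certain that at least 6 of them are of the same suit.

36

An adversary could hand out at most 5 cards per suit (4 suits run out sooner): 2 + 4 + 2 + 2 + 5 + 5 + 5 + 5 + 5 = 35 cards and still no suit has 6.
By pigeonhole, one more card lands in a suit already at 5, so 36 draws are enough and 35 are not.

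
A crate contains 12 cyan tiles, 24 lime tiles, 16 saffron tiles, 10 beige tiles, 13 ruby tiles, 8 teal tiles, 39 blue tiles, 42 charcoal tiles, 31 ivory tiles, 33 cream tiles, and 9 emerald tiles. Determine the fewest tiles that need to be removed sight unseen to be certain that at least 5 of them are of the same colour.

By pigeonhole, the 11 colours are the holes; the tiles drawn are the pigeons.
To avoid 5 of any one colour, the worst case takes at most 4 of each colour.
That gives 4 + 4 + 4 + 4 + 4 + 4 + 4 + 4 + 4 + 4 + 4 = 44 tiles with no colour reaching 5.
The next tile forces some colour to 5, so 44 + 1 = 45.

45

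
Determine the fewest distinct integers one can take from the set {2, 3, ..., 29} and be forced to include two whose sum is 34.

Two chosen integers sum to 34 exactly when both halves of some pair {x, 34−x} with 5 ≤ x ≤ 34−x ≤ 29 are chosen — 12 such pairs.
The remaining 4 elements (those with no distinct partner in range) can never complete a 34-sum, so the worst case takes all of them and one from each pair: 4 + 12 = 16.
The 17th integer has to be the second member of some pair, so 16 + 1 = 17.

17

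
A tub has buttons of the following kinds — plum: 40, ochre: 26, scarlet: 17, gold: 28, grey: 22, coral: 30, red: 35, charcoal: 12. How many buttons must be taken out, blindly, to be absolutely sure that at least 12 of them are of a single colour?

An adversary could hand out at most 11 buttons per colour: 11 + 11 + 11 + 11 + 11 + 11 + 11 + 11 = 88 buttons and still no colour has 12.
Pigeonhole: one more button lands in a colour already at 11, so 89 draws are enough and 88 are not.

89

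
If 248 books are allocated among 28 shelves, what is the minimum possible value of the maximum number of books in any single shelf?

The 28 shelves are the holes and the 248 books are the pigeons.
If every shelf held at most 8 books, the total would be at most 28 × 8 = 224, which is less than 248.
So some shelf holds at least ⌈248/28⌉ = 9 books.

9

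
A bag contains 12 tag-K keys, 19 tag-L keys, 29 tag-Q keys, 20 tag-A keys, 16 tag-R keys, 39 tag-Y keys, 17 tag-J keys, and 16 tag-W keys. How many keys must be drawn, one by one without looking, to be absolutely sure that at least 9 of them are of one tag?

An adversary could hand out at most 8 keys per tag: 8 + 8 + 8 + 8 + 8 + 8 + 8 + 8 = 64 keys and still no tag has 9.
By the pigeonhole principle, one more key lands in a tag already at 8, so 65 draws are enough and 64 are not.

65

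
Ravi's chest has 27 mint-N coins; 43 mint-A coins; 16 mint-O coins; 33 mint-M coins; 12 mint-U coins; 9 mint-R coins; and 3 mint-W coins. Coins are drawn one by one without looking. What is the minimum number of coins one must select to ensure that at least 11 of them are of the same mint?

Put each drawn coin into a box by mint. The largest draw with every box below 11 takes min(count, 10) from each mint; mints with fewer than 10 contribute all they have.
Σ min(cᵢ, 10) = 10 + 10 + 10 + 10 + 10 + 9 + 3 = 62.
Draw number 62 + 1 = 63 must push one box to 11.

63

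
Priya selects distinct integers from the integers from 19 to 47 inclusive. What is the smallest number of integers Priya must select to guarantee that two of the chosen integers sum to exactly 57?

20

Two chosen integers sum to 57 exactly when both halves of some pair {x, 57−x} with 19 ≤ x ≤ 57−x ≤ 38 are chosen — 10 such pairs.
The remaining 9 elements (those with no distinct partner in range) can never complete a 57-sum, so the worst case takes all of them and one from each pair: 9 + 10 = 19.
The 20th integer has to be the second member of some pair, so 19 + 1 = 20.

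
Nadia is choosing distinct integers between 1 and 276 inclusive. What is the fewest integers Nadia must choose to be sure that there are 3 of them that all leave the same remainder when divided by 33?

By the pigeonhole principle, the 33 residue classes mod 33 are the pigeonholes.
With 66 integers one could put 2 in each residue class and have no class reach 3.
The 67th integer pushes some class to 3, so 33·2 + 1 = 67.

67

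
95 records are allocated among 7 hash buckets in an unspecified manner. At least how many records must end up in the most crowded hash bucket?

14

By pigeonhole, the 7 hash buckets are the holes and the 95 records are the pigeons.
If every hash bucket held at most 13 records, the total would be at most 7 × 13 = 91, which is less than 95.
So some hash bucket holds at least ⌈95/7⌉ = 14 records.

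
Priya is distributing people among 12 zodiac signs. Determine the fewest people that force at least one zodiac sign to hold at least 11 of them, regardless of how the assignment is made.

121

With 120 people one could put exactly 10 in each of the 12 zodiac signs, and no zodiac sign would reach 11.
One more person must land in a zodiac sign that already has 10, giving it 11.
So 12 × 10 + 1 = 121 people are required.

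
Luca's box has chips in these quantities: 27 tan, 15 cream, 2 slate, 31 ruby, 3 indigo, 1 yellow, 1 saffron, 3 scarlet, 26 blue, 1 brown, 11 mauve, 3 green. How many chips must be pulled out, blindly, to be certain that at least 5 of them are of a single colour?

Put each drawn chip into a box by colour. The largest draw with every box below 5 takes min(count, 4) from each colour; colours with fewer than 4 contribute all they have.
Σ min(cᵢ, 4) = 4 + 4 + 2 + 4 + 3 + 1 + 1 + 3 + 4 + 1 + 4 + 3 = 34.
Draw number 34 + 1 = 35 must push one box to 5.

35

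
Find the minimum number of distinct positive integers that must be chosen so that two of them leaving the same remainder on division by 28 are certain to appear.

Pigeonhole: the 28 residue classes mod 28 are the pigeonholes.
With 28 integers one could put 1 in each residue class and have no class reach 2.
The 29th integer pushes some class to 2, so 28·1 + 1 = 29.

29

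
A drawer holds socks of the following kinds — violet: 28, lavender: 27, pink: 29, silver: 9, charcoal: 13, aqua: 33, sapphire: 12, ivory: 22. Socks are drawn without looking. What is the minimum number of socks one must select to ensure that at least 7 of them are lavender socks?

153

In the worst case for collecting lavender socks, every non-lavender sock comes out first.
There are 28 + 29 + 9 + 13 + 33 + 12 + 22 = 146 non-lavender socks altogether.
After those, each further sock must be lavender, so 146 + 7 = 153 draws guarantee 7 lavender socks.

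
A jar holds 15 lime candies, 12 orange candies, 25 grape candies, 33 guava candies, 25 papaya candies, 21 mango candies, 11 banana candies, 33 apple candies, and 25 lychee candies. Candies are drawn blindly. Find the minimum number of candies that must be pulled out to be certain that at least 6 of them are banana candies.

In the worst case for collecting banana candies, every non-banana candy comes out first.
There are 15 + 12 + 25 + 33 + 25 + 21 + 33 + 25 = 189 non-banana candies altogether.
After those, each further candy must be banana, so 189 + 6 = 195 draws guarantee 6 banana candies.

195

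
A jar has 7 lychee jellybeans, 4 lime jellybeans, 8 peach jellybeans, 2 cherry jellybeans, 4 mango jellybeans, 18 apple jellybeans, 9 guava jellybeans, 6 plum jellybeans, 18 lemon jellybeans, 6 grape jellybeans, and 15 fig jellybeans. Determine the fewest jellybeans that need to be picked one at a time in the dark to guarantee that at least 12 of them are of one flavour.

80

By pigeonhole, the 11 flavours are the holes; the jellybeans drawn are the pigeons.
To avoid 12 of any one flavour, the worst case takes at most 11 of each flavour, or every jellybean of a flavour that has fewer than 11.
That gives 7 + 4 + 8 + 2 + 4 + 11 + 9 + 6 + 11 + 6 + 11 = 79 jellybeans with no flavour reaching 12.
The next jellybean forces some flavour to 12, so 79 + 1 = 80.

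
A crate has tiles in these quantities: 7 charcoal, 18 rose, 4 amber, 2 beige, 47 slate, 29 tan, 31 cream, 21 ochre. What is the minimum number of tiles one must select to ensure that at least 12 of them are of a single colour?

69

Put each drawn tile into a box by colour. The largest draw with every box below 12 takes min(count, 11) from each colour; colours with fewer than 11 contribute all they have.
Σ min(cᵢ, 11) = 7 + 11 + 4 + 2 + 11 + 11 + 11 + 11 = 68.
Draw number 68 + 1 = 69 must push one box to 12.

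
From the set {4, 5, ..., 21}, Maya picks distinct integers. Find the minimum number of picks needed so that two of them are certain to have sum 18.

14

A set avoiding the sum 18 can contain at most one of each pair {x, 18−x}, plus the 8 elements whose complement lies outside the range or equal to its own complement.
The integers 9, …, 21 (13 of them) are such a set: any two sum to at least 9+10 = 19 > 18.
Any 14th integer completes one of the 5 pairs, so 14 choices force a sum of 18.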